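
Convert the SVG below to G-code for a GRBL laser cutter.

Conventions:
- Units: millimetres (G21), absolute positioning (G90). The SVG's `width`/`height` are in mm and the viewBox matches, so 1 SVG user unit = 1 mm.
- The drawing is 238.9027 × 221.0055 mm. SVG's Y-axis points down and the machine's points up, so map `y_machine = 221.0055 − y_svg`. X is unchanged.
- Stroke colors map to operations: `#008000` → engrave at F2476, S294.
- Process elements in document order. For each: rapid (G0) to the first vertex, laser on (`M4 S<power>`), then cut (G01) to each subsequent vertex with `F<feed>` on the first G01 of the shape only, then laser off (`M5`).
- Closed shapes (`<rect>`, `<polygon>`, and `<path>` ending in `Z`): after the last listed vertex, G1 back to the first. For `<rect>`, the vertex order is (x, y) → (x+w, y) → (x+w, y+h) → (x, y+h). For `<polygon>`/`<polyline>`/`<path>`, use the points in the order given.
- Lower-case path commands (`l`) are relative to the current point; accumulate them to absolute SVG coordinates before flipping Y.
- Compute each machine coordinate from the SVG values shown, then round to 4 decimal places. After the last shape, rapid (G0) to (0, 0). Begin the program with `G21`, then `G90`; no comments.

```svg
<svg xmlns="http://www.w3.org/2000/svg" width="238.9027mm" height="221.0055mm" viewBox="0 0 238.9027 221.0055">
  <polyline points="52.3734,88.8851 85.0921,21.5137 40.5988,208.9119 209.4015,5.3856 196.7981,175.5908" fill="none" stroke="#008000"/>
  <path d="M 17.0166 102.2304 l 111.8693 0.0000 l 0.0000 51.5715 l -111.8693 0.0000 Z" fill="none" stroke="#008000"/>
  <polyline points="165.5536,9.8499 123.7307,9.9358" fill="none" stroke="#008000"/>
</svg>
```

viewBox `0 0 238.9027 221.0055` with mm width/height → 1 unit = 1 mm. Flip: y_m = 221.0055 − y_svg.

**Shape 1** — `<polyline>` open polyline, stroke `#008000` → engrave (S294, F2476). Machine vertices: (52.3734,132.1204) → (85.0921,199.4918) → (40.5988,12.0936) → (209.4015,215.6199) → (196.7981,45.4147). Open path.

**Shape 2** — `<path>` rectangle, stroke `#008000` → engrave (S294, F2476). Machine vertices: (17.0166,118.7751) → (128.8859,118.7751) → (128.8859,67.2036) → (17.0166,67.2036) → (17.0166,118.7751). Closed: final G1 returns to the first vertex.

**Shape 3** — `<polyline>` line segment, stroke `#008000` → engrave (S294, F2476). Machine vertices: (165.5536,211.1556) → (123.7307,211.0697). Open path.

G21
G90
G0 X52.3734 Y132.1204
M4 S294
G01 X85.0921 Y199.4918 F2476
G01 X40.5988 Y12.0936
G01 X209.4015 Y215.6199
G01 X196.7981 Y45.4147
M5
G0 X17.0166 Y118.7751
M4 S294
G01 X128.8859 Y118.7751 F2476
G01 X128.8859 Y67.2036
G01 X17.0166 Y67.2036
G01 X17.0166 Y118.7751
M5
G0 X165.5536 Y211.1556
M4 S294
G01 X123.7307 Y211.0697 F2476
M5
G0 X0.0000 Y0.0000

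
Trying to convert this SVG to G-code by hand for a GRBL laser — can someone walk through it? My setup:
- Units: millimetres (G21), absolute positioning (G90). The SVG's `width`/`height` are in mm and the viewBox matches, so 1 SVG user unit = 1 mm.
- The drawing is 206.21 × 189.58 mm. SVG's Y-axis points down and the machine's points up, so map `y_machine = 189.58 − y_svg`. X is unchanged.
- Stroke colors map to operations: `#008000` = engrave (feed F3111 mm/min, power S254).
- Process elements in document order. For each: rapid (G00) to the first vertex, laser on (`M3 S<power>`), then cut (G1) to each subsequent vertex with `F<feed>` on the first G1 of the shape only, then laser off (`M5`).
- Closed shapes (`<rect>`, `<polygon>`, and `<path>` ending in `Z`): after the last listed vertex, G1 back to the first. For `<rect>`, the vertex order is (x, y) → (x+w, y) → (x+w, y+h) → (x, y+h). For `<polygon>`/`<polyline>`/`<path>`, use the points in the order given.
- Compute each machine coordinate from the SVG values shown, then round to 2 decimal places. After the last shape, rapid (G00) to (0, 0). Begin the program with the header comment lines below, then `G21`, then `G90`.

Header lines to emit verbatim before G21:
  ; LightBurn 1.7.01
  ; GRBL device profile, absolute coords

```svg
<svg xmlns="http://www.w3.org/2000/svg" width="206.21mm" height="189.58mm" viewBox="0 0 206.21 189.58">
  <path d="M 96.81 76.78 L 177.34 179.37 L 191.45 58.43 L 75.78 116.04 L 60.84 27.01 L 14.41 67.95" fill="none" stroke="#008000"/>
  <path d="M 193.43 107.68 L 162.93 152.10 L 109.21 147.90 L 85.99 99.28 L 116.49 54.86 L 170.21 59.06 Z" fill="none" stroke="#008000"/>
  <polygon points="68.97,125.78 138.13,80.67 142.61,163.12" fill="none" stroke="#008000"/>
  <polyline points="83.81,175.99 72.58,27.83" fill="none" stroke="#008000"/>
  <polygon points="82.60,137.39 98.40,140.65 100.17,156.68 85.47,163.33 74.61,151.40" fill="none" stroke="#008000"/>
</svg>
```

viewBox `0 0 206.21 189.58` with mm width/height → 1 unit = 1 mm. Flip: y_m = 189.58 − y_svg.

**Shape 1** — `<path>` open polyline, stroke `#008000` → engrave (S254, F3111). Machine vertices: (96.81,112.80) → (177.34,10.21) → (191.45,131.15) → (75.78,73.54) → (60.84,162.57) → (14.41,121.63). Open path.

**Shape 2** — `<path>` regular polygon, stroke `#008000` → engrave (S254, F3111). Machine vertices: (193.43,81.90) → (162.93,37.48) → (109.21,41.68) → (85.99,90.30) → (116.49,134.72) → (170.21,130.52) → (193.43,81.90). Closed: final G1 returns to the first vertex.

**Shape 3** — `<polygon>` regular polygon, stroke `#008000` → engrave (S254, F3111). Machine vertices: (68.97,63.80) → (138.13,108.91) → (142.61,26.46) → (68.97,63.80). Closed: final G1 returns to the first vertex.

**Shape 4** — `<polyline>` line segment, stroke `#008000` → engrave (S254, F3111). Machine vertices: (83.81,13.59) → (72.58,161.75). Open path.

**Shape 5** — `<polygon>` regular polygon, stroke `#008000` → engrave (S254, F3111). Machine vertices: (82.60,52.19) → (98.40,48.93) → (100.17,32.90) → (85.47,26.25) → (74.61,38.18) → (82.60,52.19). Closed: final G1 returns to the first vertex.

; LightBurn 1.7.01
; GRBL device profile, absolute coords
G21
G90
G00 X96.81 Y112.80
M3 S254
G1 X177.34 Y10.21 F3111
G1 X191.45 Y131.15
G1 X75.78 Y73.54
G1 X60.84 Y162.57
G1 X14.41 Y121.63
M5
G00 X193.43 Y81.90
M3 S254
G1 X162.93 Y37.48 F3111
G1 X109.21 Y41.68
G1 X85.99 Y90.30
G1 X116.49 Y134.72
G1 X170.21 Y130.52
G1 X193.43 Y81.90
M5
G00 X68.97 Y63.80
M3 S254
G1 X138.13 Y108.91 F3111
G1 X142.61 Y26.46
G1 X68.97 Y63.80
M5
G00 X83.81 Y13.59
M3 S254
G1 X72.58 Y161.75 F3111
M5
G00 X82.60 Y52.19
M3 S254
G1 X98.40 Y48.93 F3111
G1 X100.17 Y32.90
G1 X85.47 Y26.25
G1 X74.61 Y38.18
G1 X82.60 Y52.19
M5
G00 X0.00 Y0.00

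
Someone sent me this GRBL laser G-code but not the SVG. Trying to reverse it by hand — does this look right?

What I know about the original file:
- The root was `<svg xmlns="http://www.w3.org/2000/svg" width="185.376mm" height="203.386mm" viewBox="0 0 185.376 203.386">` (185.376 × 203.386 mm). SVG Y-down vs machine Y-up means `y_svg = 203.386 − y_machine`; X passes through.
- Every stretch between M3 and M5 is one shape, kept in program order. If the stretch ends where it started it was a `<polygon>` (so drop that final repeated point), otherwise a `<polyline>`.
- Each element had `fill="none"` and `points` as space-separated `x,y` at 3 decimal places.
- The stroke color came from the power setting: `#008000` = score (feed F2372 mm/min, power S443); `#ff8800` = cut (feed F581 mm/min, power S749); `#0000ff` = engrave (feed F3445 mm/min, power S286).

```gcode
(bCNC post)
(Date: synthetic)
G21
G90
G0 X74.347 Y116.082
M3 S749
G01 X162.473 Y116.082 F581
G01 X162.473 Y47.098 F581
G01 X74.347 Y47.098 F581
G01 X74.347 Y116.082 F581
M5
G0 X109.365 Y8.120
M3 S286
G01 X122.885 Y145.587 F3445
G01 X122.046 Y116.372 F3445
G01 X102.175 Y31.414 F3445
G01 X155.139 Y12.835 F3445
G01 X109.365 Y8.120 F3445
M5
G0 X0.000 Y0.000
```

Each laser-on run becomes one SVG element. Flip Y back into SVG space with y_svg = 203.386 − y_machine.

Run 1: the run's S749 means `#ff8800` (cut). The run returns to its start, so emit a `<polygon>` with points (Y-flipped): 74.347,87.304 162.473,87.304 162.473,156.288 74.347,156.288.

Run 2: power S286 maps to stroke `#0000ff` (engrave). The run returns to its start, so emit a `<polygon>` with points (Y-flipped): 109.365,195.266 122.885,57.799 122.046,87.014 102.175,171.972 155.139,190.551.

<svg xmlns="http://www.w3.org/2000/svg" width="185.376mm" height="203.386mm" viewBox="0 0 185.376 203.386">
  <polygon points="74.347,87.304 162.473,87.304 162.473,156.288 74.347,156.288" fill="none" stroke="#ff8800"/>
  <polygon points="109.365,195.266 122.885,57.799 122.046,87.014 102.175,171.972 155.139,190.551" fill="none" stroke="#0000ff"/>
</svg>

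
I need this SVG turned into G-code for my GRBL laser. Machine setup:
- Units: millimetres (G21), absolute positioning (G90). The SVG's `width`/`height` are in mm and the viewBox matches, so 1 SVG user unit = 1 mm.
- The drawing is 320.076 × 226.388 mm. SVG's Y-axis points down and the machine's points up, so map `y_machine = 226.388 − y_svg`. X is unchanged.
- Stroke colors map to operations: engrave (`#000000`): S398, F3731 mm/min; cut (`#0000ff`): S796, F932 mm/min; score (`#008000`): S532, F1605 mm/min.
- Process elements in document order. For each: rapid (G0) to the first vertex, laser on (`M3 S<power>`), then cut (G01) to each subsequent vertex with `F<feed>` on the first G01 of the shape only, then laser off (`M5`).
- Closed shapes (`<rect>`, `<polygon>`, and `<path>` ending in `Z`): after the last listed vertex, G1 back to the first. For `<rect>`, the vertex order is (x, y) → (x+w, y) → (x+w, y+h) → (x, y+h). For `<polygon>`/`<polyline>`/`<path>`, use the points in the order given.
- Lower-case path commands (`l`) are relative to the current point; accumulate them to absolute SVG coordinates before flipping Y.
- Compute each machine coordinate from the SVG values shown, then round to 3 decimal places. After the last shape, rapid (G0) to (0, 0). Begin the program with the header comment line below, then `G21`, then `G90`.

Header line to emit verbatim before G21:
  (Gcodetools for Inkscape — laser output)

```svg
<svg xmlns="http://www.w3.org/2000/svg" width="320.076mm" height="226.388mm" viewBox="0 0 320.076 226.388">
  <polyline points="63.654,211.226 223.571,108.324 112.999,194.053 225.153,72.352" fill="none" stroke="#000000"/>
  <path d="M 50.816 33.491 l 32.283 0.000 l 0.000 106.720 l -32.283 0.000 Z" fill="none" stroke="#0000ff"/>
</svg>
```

(Gcodetools for Inkscape — laser output)
G21
G90
G0 X63.654 Y15.162
M3 S398
G01 X223.571 Y118.064 F3731
G01 X112.999 Y32.335
G01 X225.153 Y154.036
M5
G0 X50.816 Y192.897
M3 S796
G01 X83.099 Y192.897 F932
G01 X83.099 Y86.177
G01 X50.816 Y86.177
G01 X50.816 Y192.897
M5
G0 X0.000 Y0.000

1 u = 1 mm; y_m = 226.388 − y.

[1] `<polyline>` open polyline, #000000→engrave S398 F3731: (63.654,15.162) → (223.571,118.064) → (112.999,32.335) → (225.153,154.036)

[2] `<path>` rectangle, #0000ff→cut S796 F932: (50.816,192.897) → (83.099,192.897) → (83.099,86.177) → (50.816,86.177) → (50.816,192.897) (closed)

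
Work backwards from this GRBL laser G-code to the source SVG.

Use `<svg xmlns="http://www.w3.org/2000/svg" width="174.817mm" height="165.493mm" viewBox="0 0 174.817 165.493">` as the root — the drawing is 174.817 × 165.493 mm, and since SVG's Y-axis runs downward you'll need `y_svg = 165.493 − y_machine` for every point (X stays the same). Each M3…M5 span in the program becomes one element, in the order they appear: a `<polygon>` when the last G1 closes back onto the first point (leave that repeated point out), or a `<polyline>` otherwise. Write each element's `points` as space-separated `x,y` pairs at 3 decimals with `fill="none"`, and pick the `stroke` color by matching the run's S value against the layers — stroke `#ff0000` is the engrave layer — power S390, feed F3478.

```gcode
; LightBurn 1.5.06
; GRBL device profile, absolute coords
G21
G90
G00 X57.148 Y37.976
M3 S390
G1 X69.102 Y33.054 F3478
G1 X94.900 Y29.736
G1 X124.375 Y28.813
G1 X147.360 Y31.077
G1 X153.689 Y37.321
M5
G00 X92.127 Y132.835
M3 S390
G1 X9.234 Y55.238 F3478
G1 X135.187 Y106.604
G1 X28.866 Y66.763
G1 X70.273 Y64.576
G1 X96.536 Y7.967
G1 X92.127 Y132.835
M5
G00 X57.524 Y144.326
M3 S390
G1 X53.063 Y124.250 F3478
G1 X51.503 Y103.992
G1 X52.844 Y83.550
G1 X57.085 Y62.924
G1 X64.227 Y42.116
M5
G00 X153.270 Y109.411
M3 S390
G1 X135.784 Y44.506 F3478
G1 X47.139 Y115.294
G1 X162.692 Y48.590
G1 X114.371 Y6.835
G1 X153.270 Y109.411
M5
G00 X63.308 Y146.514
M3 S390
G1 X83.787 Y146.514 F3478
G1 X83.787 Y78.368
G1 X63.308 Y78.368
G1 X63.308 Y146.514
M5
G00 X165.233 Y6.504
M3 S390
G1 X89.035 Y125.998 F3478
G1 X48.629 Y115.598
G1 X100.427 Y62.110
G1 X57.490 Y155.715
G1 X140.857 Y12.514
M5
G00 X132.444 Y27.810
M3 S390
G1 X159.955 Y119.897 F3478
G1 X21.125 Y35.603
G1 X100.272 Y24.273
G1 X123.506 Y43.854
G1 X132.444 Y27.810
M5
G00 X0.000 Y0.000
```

<svg xmlns="http://www.w3.org/2000/svg" width="174.817mm" height="165.493mm" viewBox="0 0 174.817 165.493">
  <polyline points="57.148,127.517 69.102,132.439 94.900,135.757 124.375,136.680 147.360,134.416 153.689,128.172" fill="none" stroke="#ff0000"/>
  <polygon points="92.127,32.658 9.234,110.255 135.187,58.889 28.866,98.730 70.273,100.917 96.536,157.526" fill="none" stroke="#ff0000"/>
  <polyline points="57.524,21.167 53.063,41.243 51.503,61.501 52.844,81.943 57.085,102.569 64.227,123.377" fill="none" stroke="#ff0000"/>
  <polygon points="153.270,56.082 135.784,120.987 47.139,50.199 162.692,116.903 114.371,158.658" fill="none" stroke="#ff0000"/>
  <polygon points="63.308,18.979 83.787,18.979 83.787,87.125 63.308,87.125" fill="none" stroke="#ff0000"/>
  <polyline points="165.233,158.989 89.035,39.495 48.629,49.895 100.427,103.383 57.490,9.778 140.857,152.979" fill="none" stroke="#ff0000"/>
  <polygon points="132.444,137.683 159.955,45.596 21.125,129.890 100.272,141.220 123.506,121.639" fill="none" stroke="#ff0000"/>
</svg>

Each laser-on run becomes one SVG element. Flip Y back into SVG space with y_svg = 165.493 − y_machine. Every run uses S390, so all elements get stroke `#ff0000` (engrave).

Run 1: The run is open, so emit a `<polyline>` with points (Y-flipped): 57.148,127.517 69.102,132.439 94.900,135.757 124.375,136.680 147.360,134.416 153.689,128.172.

Run 2: The run returns to its start, so emit a `<polygon>` with points (Y-flipped): 92.127,32.658 9.234,110.255 135.187,58.889 28.866,98.730 70.273,100.917 96.536,157.526.

Run 3: The run is open, so emit a `<polyline>` with points (Y-flipped): 57.524,21.167 53.063,41.243 51.503,61.501 52.844,81.943 57.085,102.569 64.227,123.377.

Run 4: The run returns to its start, so emit a `<polygon>` with points (Y-flipped): 153.270,56.082 135.784,120.987 47.139,50.199 162.692,116.903 114.371,158.658.

Run 5: The run returns to its start, so emit a `<polygon>` with points (Y-flipped): 63.308,18.979 83.787,18.979 83.787,87.125 63.308,87.125.

Run 6: The run is open, so emit a `<polyline>` with points (Y-flipped): 165.233,158.989 89.035,39.495 48.629,49.895 100.427,103.383 57.490,9.778 140.857,152.979.

Run 7: The run returns to its start, so emit a `<polygon>` with points (Y-flipped): 132.444,137.683 159.955,45.596 21.125,129.890 100.272,141.220 123.506,121.639.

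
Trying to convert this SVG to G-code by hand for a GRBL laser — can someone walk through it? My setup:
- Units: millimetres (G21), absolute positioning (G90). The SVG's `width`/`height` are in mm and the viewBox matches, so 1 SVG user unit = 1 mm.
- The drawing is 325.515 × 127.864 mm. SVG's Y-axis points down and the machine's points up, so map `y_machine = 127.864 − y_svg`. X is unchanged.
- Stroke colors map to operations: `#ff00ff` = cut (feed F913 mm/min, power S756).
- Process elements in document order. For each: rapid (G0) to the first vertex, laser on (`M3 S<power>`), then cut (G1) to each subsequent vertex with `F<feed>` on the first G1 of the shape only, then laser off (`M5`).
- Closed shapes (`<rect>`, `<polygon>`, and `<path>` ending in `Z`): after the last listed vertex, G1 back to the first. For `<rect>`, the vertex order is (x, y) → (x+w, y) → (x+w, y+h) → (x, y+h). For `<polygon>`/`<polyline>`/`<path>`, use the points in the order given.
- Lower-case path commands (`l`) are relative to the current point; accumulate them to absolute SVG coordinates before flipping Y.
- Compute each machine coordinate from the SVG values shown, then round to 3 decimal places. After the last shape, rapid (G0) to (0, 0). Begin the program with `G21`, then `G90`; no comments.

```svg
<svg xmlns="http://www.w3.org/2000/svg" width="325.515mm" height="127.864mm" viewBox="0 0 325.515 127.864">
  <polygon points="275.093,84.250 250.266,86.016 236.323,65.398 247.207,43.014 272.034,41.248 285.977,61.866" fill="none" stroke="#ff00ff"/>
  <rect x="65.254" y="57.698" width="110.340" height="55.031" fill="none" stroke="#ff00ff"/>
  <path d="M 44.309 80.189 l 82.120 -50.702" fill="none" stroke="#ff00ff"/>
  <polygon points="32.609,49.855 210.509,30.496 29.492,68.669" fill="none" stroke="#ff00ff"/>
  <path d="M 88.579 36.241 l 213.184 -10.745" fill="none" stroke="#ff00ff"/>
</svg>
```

Since the viewBox matches the mm dimensions, user units are millimetres directly. The only transform is the Y-flip y_m = 127.864 − y_svg.

Shape 1 is a regular polygon drawn with `<polygon>`. Its stroke #ff00ff means cut at S756, F913. After flipping Y the toolpath is (275.093,43.614) → (250.266,41.848) → (236.323,62.466) → (247.207,84.850) → (272.034,86.616) → (285.977,65.998) → (275.093,43.614), returning to the start.

Shape 2 is a rectangle drawn with `<rect>`. Its stroke #ff00ff means cut at S756, F913. After flipping Y the toolpath is (65.254,70.166) → (175.594,70.166) → (175.594,15.135) → (65.254,15.135) → (65.254,70.166), returning to the start.

Shape 3 is a line segment drawn with `<path>`. Its stroke #ff00ff means cut at S756, F913. After flipping Y the toolpath is (44.309,47.675) → (126.429,98.377).

Shape 4 is a closed polygon drawn with `<polygon>`. Its stroke #ff00ff means cut at S756, F913. After flipping Y the toolpath is (32.609,78.009) → (210.509,97.368) → (29.492,59.195) → (32.609,78.009), returning to the start.

Shape 5 is a line segment drawn with `<path>`. Its stroke #ff00ff means cut at S756, F913. After flipping Y the toolpath is (88.579,91.623) → (301.763,102.368).

G21
G90
G0 X275.093 Y43.614
M3 S756
G1 X250.266 Y41.848 F913
G1 X236.323 Y62.466
G1 X247.207 Y84.850
G1 X272.034 Y86.616
G1 X285.977 Y65.998
G1 X275.093 Y43.614
M5
G0 X65.254 Y70.166
M3 S756
G1 X175.594 Y70.166 F913
G1 X175.594 Y15.135
G1 X65.254 Y15.135
G1 X65.254 Y70.166
M5
G0 X44.309 Y47.675
M3 S756
G1 X126.429 Y98.377 F913
M5
G0 X32.609 Y78.009
M3 S756
G1 X210.509 Y97.368 F913
G1 X29.492 Y59.195
G1 X32.609 Y78.009
M5
G0 X88.579 Y91.623
M3 S756
G1 X301.763 Y102.368 F913
M5
G0 X0.000 Y0.000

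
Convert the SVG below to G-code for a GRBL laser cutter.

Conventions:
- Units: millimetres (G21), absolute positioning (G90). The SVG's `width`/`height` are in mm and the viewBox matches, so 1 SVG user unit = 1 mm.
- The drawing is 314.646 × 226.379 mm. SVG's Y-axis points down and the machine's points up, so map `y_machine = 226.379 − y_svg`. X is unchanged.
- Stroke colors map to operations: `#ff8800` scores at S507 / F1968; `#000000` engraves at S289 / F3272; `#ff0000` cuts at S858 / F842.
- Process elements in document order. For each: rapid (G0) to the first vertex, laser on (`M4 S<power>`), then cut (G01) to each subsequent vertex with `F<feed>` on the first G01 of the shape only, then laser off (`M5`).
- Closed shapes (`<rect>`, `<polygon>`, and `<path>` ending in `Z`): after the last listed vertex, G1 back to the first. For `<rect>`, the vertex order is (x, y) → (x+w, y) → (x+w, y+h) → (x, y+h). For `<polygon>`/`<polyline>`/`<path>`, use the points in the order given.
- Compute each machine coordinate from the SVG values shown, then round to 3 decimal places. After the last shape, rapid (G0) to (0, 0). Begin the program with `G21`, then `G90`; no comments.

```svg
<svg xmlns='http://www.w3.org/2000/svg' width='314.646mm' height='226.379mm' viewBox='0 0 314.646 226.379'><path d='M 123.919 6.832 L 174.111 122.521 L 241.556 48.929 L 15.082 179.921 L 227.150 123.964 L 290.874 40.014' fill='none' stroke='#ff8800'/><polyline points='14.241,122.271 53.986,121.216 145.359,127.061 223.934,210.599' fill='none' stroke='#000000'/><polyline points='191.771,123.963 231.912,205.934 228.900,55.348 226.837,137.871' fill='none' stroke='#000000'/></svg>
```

G21
G90
G0 X123.919 Y219.547
M4 S507
G01 X174.111 Y103.858 F1968
G01 X241.556 Y177.450
G01 X15.082 Y46.458
G01 X227.150 Y102.415
G01 X290.874 Y186.365
M5
G0 X14.241 Y104.108
M4 S289
G01 X53.986 Y105.163 F3272
G01 X145.359 Y99.318
G01 X223.934 Y15.780
M5
G0 X191.771 Y102.416
M4 S289
G01 X231.912 Y20.445 F3272
G01 X228.900 Y171.031
G01 X226.837 Y88.508
M5
G0 X0.000 Y0.000

Since the viewBox matches the mm dimensions, user units are millimetres directly. The only transform is the Y-flip y_m = 226.379 − y_svg.

Shape 1 is a open polyline drawn with `<path>`. Its stroke #ff8800 means score at S507, F1968. After flipping Y the toolpath is (123.919,219.547) → (174.111,103.858) → (241.556,177.450) → (15.082,46.458) → (227.150,102.415) → (290.874,186.365).

Shape 2 is a open polyline drawn with `<polyline>`. Its stroke #000000 means engrave at S289, F3272. After flipping Y the toolpath is (14.241,104.108) → (53.986,105.163) → (145.359,99.318) → (223.934,15.780).

Shape 3 is a open polyline drawn with `<polyline>`. Its stroke #000000 means engrave at S289, F3272. After flipping Y the toolpath is (191.771,102.416) → (231.912,20.445) → (228.900,171.031) → (226.837,88.508).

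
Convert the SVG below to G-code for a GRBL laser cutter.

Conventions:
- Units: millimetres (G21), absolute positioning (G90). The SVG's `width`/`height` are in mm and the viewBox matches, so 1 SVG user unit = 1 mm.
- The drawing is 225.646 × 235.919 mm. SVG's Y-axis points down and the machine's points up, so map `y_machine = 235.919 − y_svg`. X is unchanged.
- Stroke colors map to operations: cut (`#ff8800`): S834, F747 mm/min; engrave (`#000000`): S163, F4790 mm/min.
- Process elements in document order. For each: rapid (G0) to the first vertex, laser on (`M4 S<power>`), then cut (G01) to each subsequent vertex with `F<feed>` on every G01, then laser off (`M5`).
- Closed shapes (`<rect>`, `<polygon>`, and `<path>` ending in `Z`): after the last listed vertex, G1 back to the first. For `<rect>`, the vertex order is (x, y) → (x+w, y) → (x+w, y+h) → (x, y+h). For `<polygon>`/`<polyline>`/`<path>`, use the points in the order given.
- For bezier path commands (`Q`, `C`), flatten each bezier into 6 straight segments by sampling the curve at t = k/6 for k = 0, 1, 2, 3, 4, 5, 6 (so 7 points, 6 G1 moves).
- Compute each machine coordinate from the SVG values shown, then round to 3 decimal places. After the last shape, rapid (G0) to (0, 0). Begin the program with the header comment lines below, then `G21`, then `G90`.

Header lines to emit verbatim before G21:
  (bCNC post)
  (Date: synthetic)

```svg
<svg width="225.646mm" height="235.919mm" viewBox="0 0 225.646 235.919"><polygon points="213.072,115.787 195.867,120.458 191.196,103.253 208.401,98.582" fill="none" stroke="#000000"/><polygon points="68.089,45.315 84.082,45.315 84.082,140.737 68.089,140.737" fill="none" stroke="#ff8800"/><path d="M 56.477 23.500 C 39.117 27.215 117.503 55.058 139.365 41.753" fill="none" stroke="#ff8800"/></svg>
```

viewBox `0 0 225.646 235.919` with mm width/height → 1 unit = 1 mm. Flip: y_m = 235.919 − y_svg.

**Shape 1** — `<polygon>` regular polygon, stroke `#000000` → engrave (S163, F4790). Machine vertices: (213.072,120.132) → (195.867,115.461) → (191.196,132.666) → (208.401,137.337) → (213.072,120.132). Closed: final G1 returns to the first vertex.

**Shape 2** — `<polygon>` rectangle, stroke `#ff8800` → cut (S834, F747). Machine vertices: (68.089,190.604) → (84.082,190.604) → (84.082,95.182) → (68.089,95.182) → (68.089,190.604). Closed: final G1 returns to the first vertex.

**Shape 3** — `<path>` cubic bezier, stroke `#ff8800` → cut (S834, F747). Control points (SVG): P0=(56.477,23.500), P1=(39.117,27.215), P2=(117.503,55.058), P3=(139.365,41.753); sampled at t=k/6. Machine vertices: (56.477,212.419) → (55.071,208.853) → (65.393,203.079) → (83.213,196.910) → (104.301,192.159) → (124.429,190.640) → (139.365,194.166). Open path.

(bCNC post)
(Date: synthetic)
G21
G90
G0 X213.072 Y120.132
M4 S163
G01 X195.867 Y115.461 F4790
G01 X191.196 Y132.666 F4790
G01 X208.401 Y137.337 F4790
G01 X213.072 Y120.132 F4790
M5
G0 X68.089 Y190.604
M4 S834
G01 X84.082 Y190.604 F747
G01 X84.082 Y95.182 F747
G01 X68.089 Y95.182 F747
G01 X68.089 Y190.604 F747
M5
G0 X56.477 Y212.419
M4 S834
G01 X55.071 Y208.853 F747
G01 X65.393 Y203.079 F747
G01 X83.213 Y196.910 F747
G01 X104.301 Y192.159 F747
G01 X124.429 Y190.640 F747
G01 X139.365 Y194.166 F747
M5
G0 X0.000 Y0.000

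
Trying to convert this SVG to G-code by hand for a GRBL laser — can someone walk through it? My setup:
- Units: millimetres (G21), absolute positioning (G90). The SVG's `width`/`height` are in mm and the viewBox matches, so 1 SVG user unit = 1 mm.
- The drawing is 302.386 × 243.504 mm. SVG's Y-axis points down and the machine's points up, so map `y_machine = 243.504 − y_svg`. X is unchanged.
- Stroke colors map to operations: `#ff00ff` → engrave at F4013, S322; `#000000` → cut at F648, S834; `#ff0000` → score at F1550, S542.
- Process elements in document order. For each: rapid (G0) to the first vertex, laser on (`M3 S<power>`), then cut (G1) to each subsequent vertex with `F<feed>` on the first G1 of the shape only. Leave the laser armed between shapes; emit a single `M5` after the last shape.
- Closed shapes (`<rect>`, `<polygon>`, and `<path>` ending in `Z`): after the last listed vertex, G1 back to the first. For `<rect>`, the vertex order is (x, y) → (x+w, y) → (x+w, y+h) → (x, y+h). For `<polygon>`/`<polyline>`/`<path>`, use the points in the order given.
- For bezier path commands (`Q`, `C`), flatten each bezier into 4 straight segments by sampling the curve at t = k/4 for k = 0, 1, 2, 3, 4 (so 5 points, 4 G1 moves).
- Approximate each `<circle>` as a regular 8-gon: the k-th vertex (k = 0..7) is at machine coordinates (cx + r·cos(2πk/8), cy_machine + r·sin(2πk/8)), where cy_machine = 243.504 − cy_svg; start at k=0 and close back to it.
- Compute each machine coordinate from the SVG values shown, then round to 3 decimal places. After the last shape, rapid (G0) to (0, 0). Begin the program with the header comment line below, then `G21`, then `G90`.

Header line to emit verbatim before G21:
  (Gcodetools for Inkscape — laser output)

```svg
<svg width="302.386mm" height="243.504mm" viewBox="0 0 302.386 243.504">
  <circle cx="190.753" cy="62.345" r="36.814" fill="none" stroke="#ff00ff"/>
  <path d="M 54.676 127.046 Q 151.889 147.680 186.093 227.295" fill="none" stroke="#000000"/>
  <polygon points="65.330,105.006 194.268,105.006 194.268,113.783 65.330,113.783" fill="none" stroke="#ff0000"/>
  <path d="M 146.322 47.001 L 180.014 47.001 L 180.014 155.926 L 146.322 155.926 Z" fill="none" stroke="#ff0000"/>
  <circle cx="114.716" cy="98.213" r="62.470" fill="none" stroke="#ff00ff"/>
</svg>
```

(Gcodetools for Inkscape — laser output)
G21
G90
G0 X227.567 Y181.159
M3 S322
G1 X216.784 Y207.190 F4013
G1 X190.753 Y217.973
G1 X164.722 Y207.190
G1 X153.939 Y181.159
G1 X164.722 Y155.128
G1 X190.753 Y144.345
G1 X216.784 Y155.128
G1 X227.567 Y181.159
G0 X54.676 Y116.458
M3 S834
G1 X99.344 Y102.455 F648
G1 X136.137 Y81.079
G1 X165.053 Y52.330
G1 X186.093 Y16.209
G0 X65.330 Y138.498
M3 S542
G1 X194.268 Y138.498 F1550
G1 X194.268 Y129.721
G1 X65.330 Y129.721
G1 X65.330 Y138.498
G0 X146.322 Y196.503
M3 S542
G1 X180.014 Y196.503 F1550
G1 X180.014 Y87.578
G1 X146.322 Y87.578
G1 X146.322 Y196.503
G0 X177.186 Y145.291
M3 S322
G1 X158.889 Y189.464 F4013
G1 X114.716 Y207.761
G1 X70.543 Y189.464
G1 X52.246 Y145.291
G1 X70.543 Y101.118
G1 X114.716 Y82.821
G1 X158.889 Y101.118
G1 X177.186 Y145.291
M5
G0 X0.000 Y0.000

Since the viewBox matches the mm dimensions, user units are millimetres directly. The only transform is the Y-flip y_m = 243.504 − y_svg.

Shape 1 is a circle drawn with `<circle>`. Its stroke #ff00ff means engrave at S322, F4013. After flipping Y the toolpath is (227.567,181.159) → (216.784,207.190) → (190.753,217.973) → (164.722,207.190) → (153.939,181.159) → (164.722,155.128) → (190.753,144.345) → (216.784,155.128) → (227.567,181.159), returning to the start.

Shape 2 is a quadratic bezier drawn with `<path>`. Its stroke #000000 means cut at S834, F648. After flipping Y the toolpath is (54.676,116.458) → (99.344,102.455) → (136.137,81.079) → (165.053,52.330) → (186.093,16.209).

Shape 3 is a rectangle drawn with `<polygon>`. Its stroke #ff0000 means score at S542, F1550. After flipping Y the toolpath is (65.330,138.498) → (194.268,138.498) → (194.268,129.721) → (65.330,129.721) → (65.330,138.498), returning to the start.

Shape 4 is a rectangle drawn with `<path>`. Its stroke #ff0000 means score at S542, F1550. After flipping Y the toolpath is (146.322,196.503) → (180.014,196.503) → (180.014,87.578) → (146.322,87.578) → (146.322,196.503), returning to the start.

Shape 5 is a circle drawn with `<circle>`. Its stroke #ff00ff means engrave at S322, F4013. After flipping Y the toolpath is (177.186,145.291) → (158.889,189.464) → (114.716,207.761) → (70.543,189.464) → (52.246,145.291) → (70.543,101.118) → (114.716,82.821) → (158.889,101.118) → (177.186,145.291), returning to the start.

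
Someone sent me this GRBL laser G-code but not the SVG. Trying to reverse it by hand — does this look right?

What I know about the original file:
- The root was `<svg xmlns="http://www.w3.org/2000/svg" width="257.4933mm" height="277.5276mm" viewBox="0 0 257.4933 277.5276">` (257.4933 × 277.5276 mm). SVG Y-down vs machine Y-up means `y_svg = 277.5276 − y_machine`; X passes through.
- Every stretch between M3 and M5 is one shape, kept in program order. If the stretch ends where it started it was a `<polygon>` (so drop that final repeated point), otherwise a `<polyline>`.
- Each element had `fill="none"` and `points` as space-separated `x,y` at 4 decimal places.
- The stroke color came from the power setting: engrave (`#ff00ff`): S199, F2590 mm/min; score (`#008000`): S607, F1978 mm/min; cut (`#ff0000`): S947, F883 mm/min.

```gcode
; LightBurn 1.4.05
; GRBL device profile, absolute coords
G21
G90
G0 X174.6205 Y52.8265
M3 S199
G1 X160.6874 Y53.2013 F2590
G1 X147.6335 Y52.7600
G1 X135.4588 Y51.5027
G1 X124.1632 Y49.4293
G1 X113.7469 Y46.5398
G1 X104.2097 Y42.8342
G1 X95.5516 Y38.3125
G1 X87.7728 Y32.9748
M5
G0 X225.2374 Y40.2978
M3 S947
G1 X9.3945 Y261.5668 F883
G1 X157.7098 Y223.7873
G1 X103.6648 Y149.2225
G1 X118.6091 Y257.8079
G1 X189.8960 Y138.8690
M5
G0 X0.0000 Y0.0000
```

<svg xmlns="http://www.w3.org/2000/svg" width="257.4933mm" height="277.5276mm" viewBox="0 0 257.4933 277.5276">
  <polyline points="174.6205,224.7011 160.6874,224.3263 147.6335,224.7676 135.4588,226.0249 124.1632,228.0983 113.7469,230.9878 104.2097,234.6934 95.5516,239.2151 87.7728,244.5528" fill="none" stroke="#ff00ff"/>
  <polyline points="225.2374,237.2298 9.3945,15.9608 157.7098,53.7403 103.6648,128.3051 118.6091,19.7197 189.8960,138.6586" fill="none" stroke="#ff0000"/>
</svg>

y_svg = 277.5276 − y_m.

[1] S199→`#ff00ff` (engrave); open run; points: 174.6205,224.7011 160.6874,224.3263 147.6335,224.7676 135.4588,226.0249 124.1632,228.0983 113.7469,230.9878 104.2097,234.6934 95.5516,239.2151 87.7728,244.5528

[2] S947→`#ff0000` (cut); open run; points: 225.2374,237.2298 9.3945,15.9608 157.7098,53.7403 103.6648,128.3051 118.6091,19.7197 189.8960,138.6586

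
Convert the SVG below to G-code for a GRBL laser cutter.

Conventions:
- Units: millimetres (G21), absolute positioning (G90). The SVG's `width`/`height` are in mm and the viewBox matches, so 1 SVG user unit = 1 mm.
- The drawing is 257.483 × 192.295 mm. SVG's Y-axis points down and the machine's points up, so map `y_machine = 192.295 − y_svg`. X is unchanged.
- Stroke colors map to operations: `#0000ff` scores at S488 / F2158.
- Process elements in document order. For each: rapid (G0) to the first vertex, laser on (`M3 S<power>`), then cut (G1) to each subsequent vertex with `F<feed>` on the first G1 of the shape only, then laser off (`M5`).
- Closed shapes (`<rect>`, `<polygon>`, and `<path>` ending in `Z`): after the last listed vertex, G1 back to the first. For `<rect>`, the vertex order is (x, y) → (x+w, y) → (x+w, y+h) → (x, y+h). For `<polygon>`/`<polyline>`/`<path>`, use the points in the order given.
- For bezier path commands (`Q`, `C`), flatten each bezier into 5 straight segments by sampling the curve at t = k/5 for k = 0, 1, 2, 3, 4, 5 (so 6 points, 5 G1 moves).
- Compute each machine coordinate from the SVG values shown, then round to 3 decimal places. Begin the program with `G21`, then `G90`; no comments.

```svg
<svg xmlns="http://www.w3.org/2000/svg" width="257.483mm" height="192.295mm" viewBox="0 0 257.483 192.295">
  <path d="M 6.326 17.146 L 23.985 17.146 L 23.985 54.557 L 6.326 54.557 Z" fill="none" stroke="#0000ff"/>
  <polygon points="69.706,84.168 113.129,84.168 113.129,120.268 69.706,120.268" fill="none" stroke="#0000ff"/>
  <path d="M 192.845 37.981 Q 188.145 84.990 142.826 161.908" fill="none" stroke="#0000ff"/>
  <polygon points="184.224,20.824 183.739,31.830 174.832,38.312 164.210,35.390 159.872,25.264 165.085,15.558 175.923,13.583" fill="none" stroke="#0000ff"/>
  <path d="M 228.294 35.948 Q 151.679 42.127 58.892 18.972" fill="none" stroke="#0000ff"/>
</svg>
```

Since the viewBox matches the mm dimensions, user units are millimetres directly. The only transform is the Y-flip y_m = 192.295 − y_svg.

Shape 1 is a rectangle drawn with `<path>`. Its stroke #0000ff means score at S488, F2158. After flipping Y the toolpath is (6.326,175.149) → (23.985,175.149) → (23.985,137.738) → (6.326,137.738) → (6.326,175.149), returning to the start.

Shape 2 is a rectangle drawn with `<polygon>`. Its stroke #0000ff means score at S488, F2158. After flipping Y the toolpath is (69.706,108.127) → (113.129,108.127) → (113.129,72.027) → (69.706,72.027) → (69.706,108.127), returning to the start.

Shape 3 is a quadratic bezier drawn with `<path>`. Its stroke #0000ff means score at S488, F2158. After flipping Y the toolpath is (192.845,154.314) → (189.340,134.314) → (182.586,111.921) → (172.582,87.136) → (159.329,59.958) → (142.826,30.387).

Shape 4 is a regular polygon drawn with `<polygon>`. Its stroke #0000ff means score at S488, F2158. After flipping Y the toolpath is (184.224,171.471) → (183.739,160.465) → (174.832,153.983) → (164.210,156.905) → (159.872,167.031) → (165.085,176.737) → (175.923,178.712) → (184.224,171.471), returning to the start.

Shape 5 is a quadratic bezier drawn with `<path>`. Its stroke #0000ff means score at S488, F2158. After flipping Y the toolpath is (228.294,156.347) → (197.001,155.049) → (164.414,156.097) → (130.534,159.492) → (95.360,165.234) → (58.892,173.323).

G21
G90
G0 X6.326 Y175.149
M3 S488
G1 X23.985 Y175.149 F2158
G1 X23.985 Y137.738
G1 X6.326 Y137.738
G1 X6.326 Y175.149
M5
G0 X69.706 Y108.127
M3 S488
G1 X113.129 Y108.127 F2158
G1 X113.129 Y72.027
G1 X69.706 Y72.027
G1 X69.706 Y108.127
M5
G0 X192.845 Y154.314
M3 S488
G1 X189.340 Y134.314 F2158
G1 X182.586 Y111.921
G1 X172.582 Y87.136
G1 X159.329 Y59.958
G1 X142.826 Y30.387
M5
G0 X184.224 Y171.471
M3 S488
G1 X183.739 Y160.465 F2158
G1 X174.832 Y153.983
G1 X164.210 Y156.905
G1 X159.872 Y167.031
G1 X165.085 Y176.737
G1 X175.923 Y178.712
G1 X184.224 Y171.471
M5
G0 X228.294 Y156.347
M3 S488
G1 X197.001 Y155.049 F2158
G1 X164.414 Y156.097
G1 X130.534 Y159.492
G1 X95.360 Y165.234
G1 X58.892 Y173.323
M5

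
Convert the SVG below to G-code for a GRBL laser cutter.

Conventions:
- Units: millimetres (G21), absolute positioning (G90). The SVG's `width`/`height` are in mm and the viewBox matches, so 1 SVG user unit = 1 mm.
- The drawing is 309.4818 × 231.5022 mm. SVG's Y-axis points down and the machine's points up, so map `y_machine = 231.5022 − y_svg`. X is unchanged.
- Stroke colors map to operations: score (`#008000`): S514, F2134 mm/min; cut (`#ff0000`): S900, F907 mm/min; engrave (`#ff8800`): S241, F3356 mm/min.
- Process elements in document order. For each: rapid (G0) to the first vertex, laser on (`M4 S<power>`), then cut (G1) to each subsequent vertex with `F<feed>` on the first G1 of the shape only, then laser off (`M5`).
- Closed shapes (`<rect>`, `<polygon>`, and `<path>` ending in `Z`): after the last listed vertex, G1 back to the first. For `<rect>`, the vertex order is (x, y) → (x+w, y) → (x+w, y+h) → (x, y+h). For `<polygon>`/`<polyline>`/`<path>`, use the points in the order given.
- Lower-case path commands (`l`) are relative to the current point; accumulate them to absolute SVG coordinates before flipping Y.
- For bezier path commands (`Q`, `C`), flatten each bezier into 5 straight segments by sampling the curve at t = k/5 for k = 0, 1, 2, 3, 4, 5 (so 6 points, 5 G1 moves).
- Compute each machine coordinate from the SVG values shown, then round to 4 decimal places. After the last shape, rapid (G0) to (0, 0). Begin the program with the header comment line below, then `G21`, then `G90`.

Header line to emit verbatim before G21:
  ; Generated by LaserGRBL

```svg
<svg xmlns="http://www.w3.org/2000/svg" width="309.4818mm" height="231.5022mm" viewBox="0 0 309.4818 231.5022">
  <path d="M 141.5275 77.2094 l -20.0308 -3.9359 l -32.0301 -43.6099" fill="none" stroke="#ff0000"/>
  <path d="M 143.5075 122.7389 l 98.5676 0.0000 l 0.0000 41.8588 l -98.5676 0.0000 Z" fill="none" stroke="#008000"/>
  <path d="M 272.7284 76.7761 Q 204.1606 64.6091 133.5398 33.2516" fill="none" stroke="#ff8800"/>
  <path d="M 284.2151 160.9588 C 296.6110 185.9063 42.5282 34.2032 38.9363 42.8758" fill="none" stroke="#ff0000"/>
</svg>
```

Since the viewBox matches the mm dimensions, user units are millimetres directly. The only transform is the Y-flip y_m = 231.5022 − y_svg.

Shape 1 is a open polyline drawn with `<path>`. Its stroke #ff0000 means cut at S900, F907. After flipping Y the toolpath is (141.5275,154.2928) → (121.4967,158.2287) → (89.4666,201.8386).

Shape 2 is a rectangle drawn with `<path>`. Its stroke #008000 means score at S514, F2134. After flipping Y the toolpath is (143.5075,108.7633) → (242.0751,108.7633) → (242.0751,66.9045) → (143.5075,66.9045) → (143.5075,108.7633), returning to the start.

Shape 3 is a quadratic bezier drawn with `<path>`. Its stroke #ff8800 means engrave at S241, F3356. After flipping Y the toolpath is (272.7284,154.7261) → (245.2192,160.3605) → (217.5457,167.5302) → (189.7080,176.2351) → (161.7060,186.4752) → (133.5398,198.2506).

Shape 4 is a cubic bezier drawn with `<path>`. Its stroke #ff0000 means cut at S900, F907. After flipping Y the toolpath is (284.2151,70.5434) → (263.8110,74.0768) → (204.2665,103.8290) → (130.3962,143.6229) → (67.0146,177.2811) → (38.9363,188.6264).

; Generated by LaserGRBL
G21
G90
G0 X141.5275 Y154.2928
M4 S900
G1 X121.4967 Y158.2287 F907
G1 X89.4666 Y201.8386
M5
G0 X143.5075 Y108.7633
M4 S514
G1 X242.0751 Y108.7633 F2134
G1 X242.0751 Y66.9045
G1 X143.5075 Y66.9045
G1 X143.5075 Y108.7633
M5
G0 X272.7284 Y154.7261
M4 S241
G1 X245.2192 Y160.3605 F3356
G1 X217.5457 Y167.5302
G1 X189.7080 Y176.2351
G1 X161.7060 Y186.4752
G1 X133.5398 Y198.2506
M5
G0 X284.2151 Y70.5434
M4 S900
G1 X263.8110 Y74.0768 F907
G1 X204.2665 Y103.8290
G1 X130.3962 Y143.6229
G1 X67.0146 Y177.2811
G1 X38.9363 Y188.6264
M5
G0 X0.0000 Y0.0000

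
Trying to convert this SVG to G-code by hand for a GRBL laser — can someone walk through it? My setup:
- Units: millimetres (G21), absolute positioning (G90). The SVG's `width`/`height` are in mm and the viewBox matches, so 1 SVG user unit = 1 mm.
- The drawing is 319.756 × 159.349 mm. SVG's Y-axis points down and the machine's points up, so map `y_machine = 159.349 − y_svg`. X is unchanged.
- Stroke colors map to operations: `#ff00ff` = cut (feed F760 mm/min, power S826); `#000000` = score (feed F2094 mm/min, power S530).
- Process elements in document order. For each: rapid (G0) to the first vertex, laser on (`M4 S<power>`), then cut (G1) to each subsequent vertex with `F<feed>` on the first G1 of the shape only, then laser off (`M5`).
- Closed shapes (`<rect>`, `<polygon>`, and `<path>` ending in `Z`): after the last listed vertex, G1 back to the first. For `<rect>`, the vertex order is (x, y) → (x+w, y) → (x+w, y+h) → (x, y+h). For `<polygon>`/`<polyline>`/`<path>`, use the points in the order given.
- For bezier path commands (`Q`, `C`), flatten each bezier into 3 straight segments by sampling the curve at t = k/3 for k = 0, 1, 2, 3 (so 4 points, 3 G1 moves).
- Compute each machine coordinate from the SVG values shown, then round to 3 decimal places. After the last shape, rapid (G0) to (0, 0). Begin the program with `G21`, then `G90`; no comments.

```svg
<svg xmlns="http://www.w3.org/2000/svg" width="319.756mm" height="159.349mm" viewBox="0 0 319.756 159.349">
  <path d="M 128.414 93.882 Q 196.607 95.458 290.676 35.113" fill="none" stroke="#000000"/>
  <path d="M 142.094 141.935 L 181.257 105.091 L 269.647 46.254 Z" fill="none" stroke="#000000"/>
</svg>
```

G21
G90
G0 X128.414 Y65.467
M4 S530
G1 X176.751 Y71.296 F2094
G1 X230.838 Y90.886
G1 X290.676 Y124.236
M5
G0 X142.094 Y17.414
M4 S530
G1 X181.257 Y54.258 F2094
G1 X269.647 Y113.095
G1 X142.094 Y17.414
M5
G0 X0.000 Y0.000

viewBox `0 0 319.756 159.349` with mm width/height → 1 unit = 1 mm. Flip: y_m = 159.349 − y_svg.

**Shape 1** — `<path>` quadratic bezier, stroke `#000000` → score (S530, F2094). Control points (SVG): P0=(128.414,93.882), P1=(196.607,95.458), P2=(290.676,35.113); sampled at t=k/3. Machine vertices: (128.414,65.467) → (176.751,71.296) → (230.838,90.886) → (290.676,124.236). Open path.

**Shape 2** — `<path>` closed polygon, stroke `#000000` → score (S530, F2094). Machine vertices: (142.094,17.414) → (181.257,54.258) → (269.647,113.095) → (142.094,17.414). Closed: final G1 returns to the first vertex.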